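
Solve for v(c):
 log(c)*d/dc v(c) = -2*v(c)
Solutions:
 v(c) = C1*exp(-2*li(c))


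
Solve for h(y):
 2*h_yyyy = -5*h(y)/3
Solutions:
 h(y) = (C1*sin(10^(1/4)*3^(3/4)*y/6) + C2*cos(10^(1/4)*3^(3/4)*y/6))*exp(-10^(1/4)*3^(3/4)*y/6) + (C3*sin(10^(1/4)*3^(3/4)*y/6) + C4*cos(10^(1/4)*3^(3/4)*y/6))*exp(10^(1/4)*3^(3/4)*y/6)


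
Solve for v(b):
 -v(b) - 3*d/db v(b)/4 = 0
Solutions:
 v(b) = C1*exp(-4*b/3)


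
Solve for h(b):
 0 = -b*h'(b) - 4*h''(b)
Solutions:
 h(b) = C1 + C2*erf(sqrt(2)*b/4)


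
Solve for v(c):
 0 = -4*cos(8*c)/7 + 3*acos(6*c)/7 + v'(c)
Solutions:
 v(c) = C1 - 3*c*acos(6*c)/7 + sqrt(1 - 36*c^2)/14 + sin(8*c)/14


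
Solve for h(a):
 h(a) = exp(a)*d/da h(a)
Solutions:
 h(a) = C1*exp(-exp(-a))


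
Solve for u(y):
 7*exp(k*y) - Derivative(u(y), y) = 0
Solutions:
 u(y) = C1 + 7*exp(k*y)/k


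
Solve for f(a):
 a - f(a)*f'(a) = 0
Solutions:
 f(a) = -sqrt(C1 + a^2)
 f(a) = sqrt(C1 + a^2)


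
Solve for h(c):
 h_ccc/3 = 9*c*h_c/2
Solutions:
 h(c) = C1 + Integral(C2*airyai(3*2^(2/3)*c/2) + C3*airybi(3*2^(2/3)*c/2), c)


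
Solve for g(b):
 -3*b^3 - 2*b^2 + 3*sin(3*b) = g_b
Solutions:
 g(b) = C1 - 3*b^4/4 - 2*b^3/3 - cos(3*b)


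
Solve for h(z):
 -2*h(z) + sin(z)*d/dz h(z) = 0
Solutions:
 h(z) = C1*(cos(z) - 1)/(cos(z) + 1)


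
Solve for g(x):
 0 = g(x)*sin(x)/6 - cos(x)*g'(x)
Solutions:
 g(x) = C1/cos(x)^(1/6)


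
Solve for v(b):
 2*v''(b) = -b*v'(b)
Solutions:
 v(b) = C1 + C2*erf(b/2)


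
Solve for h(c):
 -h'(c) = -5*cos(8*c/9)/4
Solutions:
 h(c) = C1 + 45*sin(8*c/9)/32


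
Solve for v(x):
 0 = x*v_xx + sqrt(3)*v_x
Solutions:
 v(x) = C1 + C2*x^(1 - sqrt(3))


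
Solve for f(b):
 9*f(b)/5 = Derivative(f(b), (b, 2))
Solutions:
 f(b) = C1*exp(-3*sqrt(5)*b/5) + C2*exp(3*sqrt(5)*b/5)


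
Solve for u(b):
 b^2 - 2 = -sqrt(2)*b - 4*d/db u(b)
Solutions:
 u(b) = C1 - b^3/12 - sqrt(2)*b^2/8 + b/2


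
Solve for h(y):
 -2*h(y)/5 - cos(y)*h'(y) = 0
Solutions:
 h(y) = C1*(sin(y) - 1)^(1/5)/(sin(y) + 1)^(1/5)


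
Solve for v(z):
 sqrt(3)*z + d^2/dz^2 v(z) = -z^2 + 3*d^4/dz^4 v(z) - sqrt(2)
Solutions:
 v(z) = C1 + C2*z + C3*exp(-sqrt(3)*z/3) + C4*exp(sqrt(3)*z/3) - z^4/12 - sqrt(3)*z^3/6 + z^2*(-3 - sqrt(2)/2)


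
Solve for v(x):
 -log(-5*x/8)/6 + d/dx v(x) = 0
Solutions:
 v(x) = C1 + x*log(-x)/6 + x*(-3*log(2) - 1 + log(5))/6


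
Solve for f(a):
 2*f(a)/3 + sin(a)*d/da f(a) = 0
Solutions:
 f(a) = C1*(cos(a) + 1)^(1/3)/(cos(a) - 1)^(1/3)


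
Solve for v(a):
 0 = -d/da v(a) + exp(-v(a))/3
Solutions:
 v(a) = log(C1 + a/3)


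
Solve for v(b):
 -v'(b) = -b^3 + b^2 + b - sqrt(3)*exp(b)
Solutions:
 v(b) = C1 + b^4/4 - b^3/3 - b^2/2 + sqrt(3)*exp(b)


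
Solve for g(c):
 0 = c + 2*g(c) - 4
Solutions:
 g(c) = 2 - c/2


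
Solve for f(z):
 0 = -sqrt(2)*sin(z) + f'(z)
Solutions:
 f(z) = C1 - sqrt(2)*cos(z)


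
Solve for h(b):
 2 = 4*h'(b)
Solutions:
 h(b) = C1 + b/2


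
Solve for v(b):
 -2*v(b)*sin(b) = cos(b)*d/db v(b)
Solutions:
 v(b) = C1*cos(b)^2


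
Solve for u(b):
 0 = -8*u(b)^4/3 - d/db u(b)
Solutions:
 u(b) = (-1 - sqrt(3)*I)*(1/(C1 + 8*b))^(1/3)/2
 u(b) = (-1 + sqrt(3)*I)*(1/(C1 + 8*b))^(1/3)/2
 u(b) = (1/(C1 + 8*b))^(1/3)


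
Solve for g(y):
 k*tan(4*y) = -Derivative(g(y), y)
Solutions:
 g(y) = C1 + k*log(cos(4*y))/4


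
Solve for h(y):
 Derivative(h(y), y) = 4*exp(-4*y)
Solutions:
 h(y) = C1 - exp(-4*y)


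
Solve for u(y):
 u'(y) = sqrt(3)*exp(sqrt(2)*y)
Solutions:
 u(y) = C1 + sqrt(6)*exp(sqrt(2)*y)/2


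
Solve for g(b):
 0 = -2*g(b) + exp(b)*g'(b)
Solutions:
 g(b) = C1*exp(-2*exp(-b))


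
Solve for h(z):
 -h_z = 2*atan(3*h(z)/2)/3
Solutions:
 Integral(1/atan(3*_y/2), (_y, h(z))) = C1 - 2*z/3


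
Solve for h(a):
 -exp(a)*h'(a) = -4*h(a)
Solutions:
 h(a) = C1*exp(-4*exp(-a))


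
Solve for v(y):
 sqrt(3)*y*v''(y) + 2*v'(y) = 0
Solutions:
 v(y) = C1 + C2*y^(1 - 2*sqrt(3)/3)


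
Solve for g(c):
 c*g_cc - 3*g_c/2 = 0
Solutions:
 g(c) = C1 + C2*c^(5/2)


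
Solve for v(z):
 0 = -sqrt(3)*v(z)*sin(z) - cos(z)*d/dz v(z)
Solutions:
 v(z) = C1*cos(z)^(sqrt(3))


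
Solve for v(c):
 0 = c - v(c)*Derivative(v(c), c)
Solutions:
 v(c) = -sqrt(C1 + c^2)
 v(c) = sqrt(C1 + c^2)


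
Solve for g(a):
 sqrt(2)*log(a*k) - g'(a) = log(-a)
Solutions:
 g(a) = C1 + a*(sqrt(2)*log(-k) - sqrt(2) + 1) - a*(1 - sqrt(2))*log(-a)


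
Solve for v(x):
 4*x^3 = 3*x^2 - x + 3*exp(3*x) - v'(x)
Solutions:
 v(x) = C1 - x^4 + x^3 - x^2/2 + exp(3*x)


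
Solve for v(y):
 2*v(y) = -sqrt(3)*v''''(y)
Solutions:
 v(y) = (C1*sin(2^(3/4)*3^(7/8)*y/6) + C2*cos(2^(3/4)*3^(7/8)*y/6))*exp(-2^(3/4)*3^(7/8)*y/6) + (C3*sin(2^(3/4)*3^(7/8)*y/6) + C4*cos(2^(3/4)*3^(7/8)*y/6))*exp(2^(3/4)*3^(7/8)*y/6)


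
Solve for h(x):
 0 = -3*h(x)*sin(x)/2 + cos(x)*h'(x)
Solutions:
 h(x) = C1/cos(x)^(3/2)


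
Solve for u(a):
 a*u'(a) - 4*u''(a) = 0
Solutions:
 u(a) = C1 + C2*erfi(sqrt(2)*a/4)


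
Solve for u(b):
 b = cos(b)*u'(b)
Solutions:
 u(b) = C1 + Integral(b/cos(b), b)


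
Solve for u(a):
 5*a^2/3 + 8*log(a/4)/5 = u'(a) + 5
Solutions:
 u(a) = C1 + 5*a^3/9 + 8*a*log(a)/5 - 33*a/5 - 16*a*log(2)/5


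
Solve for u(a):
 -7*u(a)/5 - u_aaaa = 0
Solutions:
 u(a) = (C1*sin(sqrt(2)*5^(3/4)*7^(1/4)*a/10) + C2*cos(sqrt(2)*5^(3/4)*7^(1/4)*a/10))*exp(-sqrt(2)*5^(3/4)*7^(1/4)*a/10) + (C3*sin(sqrt(2)*5^(3/4)*7^(1/4)*a/10) + C4*cos(sqrt(2)*5^(3/4)*7^(1/4)*a/10))*exp(sqrt(2)*5^(3/4)*7^(1/4)*a/10)


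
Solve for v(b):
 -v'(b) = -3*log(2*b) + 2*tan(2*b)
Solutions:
 v(b) = C1 + 3*b*log(b) - 3*b + 3*b*log(2) + log(cos(2*b))


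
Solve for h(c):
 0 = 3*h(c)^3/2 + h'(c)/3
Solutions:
 h(c) = -sqrt(-1/(C1 - 9*c))
 h(c) = sqrt(-1/(C1 - 9*c))


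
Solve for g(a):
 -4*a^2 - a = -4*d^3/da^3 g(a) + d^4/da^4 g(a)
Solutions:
 g(a) = C1 + C2*a + C3*a^2 + C4*exp(4*a) + a^5/60 + a^4/32 + a^3/32


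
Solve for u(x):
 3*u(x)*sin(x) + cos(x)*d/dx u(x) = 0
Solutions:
 u(x) = C1*cos(x)^3


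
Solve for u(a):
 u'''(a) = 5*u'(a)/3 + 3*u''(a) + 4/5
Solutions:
 u(a) = C1 + C2*exp(a*(9 - sqrt(141))/6) + C3*exp(a*(9 + sqrt(141))/6) - 12*a/25


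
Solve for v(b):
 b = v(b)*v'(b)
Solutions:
 v(b) = -sqrt(C1 + b^2)
 v(b) = sqrt(C1 + b^2)


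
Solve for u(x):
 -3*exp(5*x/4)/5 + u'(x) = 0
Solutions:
 u(x) = C1 + 12*exp(5*x/4)/25


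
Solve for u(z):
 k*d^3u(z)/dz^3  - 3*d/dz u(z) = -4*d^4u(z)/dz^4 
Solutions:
 u(z) = C1 + C2*exp(-z*(k^2/(k^3 + sqrt(-k^6 + (k^3 - 648)^2) - 648)^(1/3) + k + (k^3 + sqrt(-k^6 + (k^3 - 648)^2) - 648)^(1/3))/12) + C3*exp(z*(-4*k^2/((-1 + sqrt(3)*I)*(k^3 + sqrt(-k^6 + (k^3 - 648)^2) - 648)^(1/3)) - 2*k + (k^3 + sqrt(-k^6 + (k^3 - 648)^2) - 648)^(1/3) - sqrt(3)*I*(k^3 + sqrt(-k^6 + (k^3 - 648)^2) - 648)^(1/3))/24) + C4*exp(z*(4*k^2/((1 + sqrt(3)*I)*(k^3 + sqrt(-k^6 + (k^3 - 648)^2) - 648)^(1/3)) - 2*k + (k^3 + sqrt(-k^6 + (k^3 - 648)^2) - 648)^(1/3) + sqrt(3)*I*(k^3 + sqrt(-k^6 + (k^3 - 648)^2) - 648)^(1/3))/24)


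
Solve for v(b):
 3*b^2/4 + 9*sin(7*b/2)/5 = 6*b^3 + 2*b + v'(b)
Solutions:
 v(b) = C1 - 3*b^4/2 + b^3/4 - b^2 - 18*cos(7*b/2)/35


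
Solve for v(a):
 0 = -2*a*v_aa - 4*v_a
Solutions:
 v(a) = C1 + C2/a


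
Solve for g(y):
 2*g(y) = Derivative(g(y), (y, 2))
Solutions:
 g(y) = C1*exp(-sqrt(2)*y) + C2*exp(sqrt(2)*y)


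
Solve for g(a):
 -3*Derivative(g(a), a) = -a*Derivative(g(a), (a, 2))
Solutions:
 g(a) = C1 + C2*a^4


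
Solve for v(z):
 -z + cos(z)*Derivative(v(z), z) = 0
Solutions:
 v(z) = C1 + Integral(z/cos(z), z)


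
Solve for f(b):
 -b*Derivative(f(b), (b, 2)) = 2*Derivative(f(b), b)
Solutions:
 f(b) = C1 + C2/b


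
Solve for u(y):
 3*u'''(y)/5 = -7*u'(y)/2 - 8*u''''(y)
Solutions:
 u(y) = C1 + C2*exp(y*(-2 + (20*sqrt(490070) + 14001)^(-1/3) + (20*sqrt(490070) + 14001)^(1/3))/80)*sin(sqrt(3)*y*(-(20*sqrt(490070) + 14001)^(1/3) + (20*sqrt(490070) + 14001)^(-1/3))/80) + C3*exp(y*(-2 + (20*sqrt(490070) + 14001)^(-1/3) + (20*sqrt(490070) + 14001)^(1/3))/80)*cos(sqrt(3)*y*(-(20*sqrt(490070) + 14001)^(1/3) + (20*sqrt(490070) + 14001)^(-1/3))/80) + C4*exp(-y*((20*sqrt(490070) + 14001)^(-1/3) + 1 + (20*sqrt(490070) + 14001)^(1/3))/40)


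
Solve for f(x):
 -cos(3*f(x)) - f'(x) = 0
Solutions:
 f(x) = -asin((C1 + exp(6*x))/(C1 - exp(6*x)))/3 + pi/3
 f(x) = asin((C1 + exp(6*x))/(C1 - exp(6*x)))/3


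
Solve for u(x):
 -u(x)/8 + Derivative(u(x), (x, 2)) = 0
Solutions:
 u(x) = C1*exp(-sqrt(2)*x/4) + C2*exp(sqrt(2)*x/4)


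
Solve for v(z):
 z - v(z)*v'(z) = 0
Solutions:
 v(z) = -sqrt(C1 + z^2)
 v(z) = sqrt(C1 + z^2)


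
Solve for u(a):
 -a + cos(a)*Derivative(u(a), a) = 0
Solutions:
 u(a) = C1 + Integral(a/cos(a), a)


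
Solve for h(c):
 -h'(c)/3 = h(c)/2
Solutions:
 h(c) = C1*exp(-3*c/2)


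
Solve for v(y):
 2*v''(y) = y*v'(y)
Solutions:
 v(y) = C1 + C2*erfi(y/2)


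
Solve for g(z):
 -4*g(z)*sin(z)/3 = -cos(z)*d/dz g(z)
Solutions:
 g(z) = C1/cos(z)^(4/3)


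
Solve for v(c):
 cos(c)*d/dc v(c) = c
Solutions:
 v(c) = C1 + Integral(c/cos(c), c)


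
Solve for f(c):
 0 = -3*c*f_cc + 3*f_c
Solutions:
 f(c) = C1 + C2*c^2


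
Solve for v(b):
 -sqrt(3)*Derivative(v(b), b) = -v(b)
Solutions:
 v(b) = C1*exp(sqrt(3)*b/3)


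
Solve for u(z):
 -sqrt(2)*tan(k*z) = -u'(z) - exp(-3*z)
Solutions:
 u(z) = C1 - Piecewise((-exp(-3*z)/3 - sqrt(2)*log(tan(k*z)^2 + 1)/(2*k), Ne(k, 0)), (-exp(-3*z)/3, True))


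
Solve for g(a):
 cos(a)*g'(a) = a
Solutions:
 g(a) = C1 + Integral(a/cos(a), a)


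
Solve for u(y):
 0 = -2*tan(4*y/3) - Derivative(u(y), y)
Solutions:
 u(y) = C1 + 3*log(cos(4*y/3))/2


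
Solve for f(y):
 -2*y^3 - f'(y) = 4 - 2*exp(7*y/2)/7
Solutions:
 f(y) = C1 - y^4/2 - 4*y + 4*exp(7*y/2)/49


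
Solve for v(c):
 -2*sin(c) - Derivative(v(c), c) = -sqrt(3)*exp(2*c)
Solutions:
 v(c) = C1 + sqrt(3)*exp(2*c)/2 + 2*cos(c)


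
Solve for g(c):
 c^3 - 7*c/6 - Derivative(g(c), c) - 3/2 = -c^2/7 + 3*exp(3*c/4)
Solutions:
 g(c) = C1 + c^4/4 + c^3/21 - 7*c^2/12 - 3*c/2 - 4*exp(3*c/4)


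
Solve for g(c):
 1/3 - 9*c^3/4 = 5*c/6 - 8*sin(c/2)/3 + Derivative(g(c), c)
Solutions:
 g(c) = C1 - 9*c^4/16 - 5*c^2/12 + c/3 - 16*cos(c/2)/3


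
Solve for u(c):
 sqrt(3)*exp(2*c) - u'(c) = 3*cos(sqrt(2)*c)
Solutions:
 u(c) = C1 + sqrt(3)*exp(2*c)/2 - 3*sqrt(2)*sin(sqrt(2)*c)/2


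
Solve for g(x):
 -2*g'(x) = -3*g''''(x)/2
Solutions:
 g(x) = C1 + C4*exp(6^(2/3)*x/3) + (C2*sin(2^(2/3)*3^(1/6)*x/2) + C3*cos(2^(2/3)*3^(1/6)*x/2))*exp(-6^(2/3)*x/6)


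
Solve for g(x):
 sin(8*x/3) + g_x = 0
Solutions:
 g(x) = C1 + 3*cos(8*x/3)/8


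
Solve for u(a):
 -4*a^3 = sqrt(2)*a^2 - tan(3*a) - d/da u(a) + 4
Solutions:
 u(a) = C1 + a^4 + sqrt(2)*a^3/3 + 4*a + log(cos(3*a))/3


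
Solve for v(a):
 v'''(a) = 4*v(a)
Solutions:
 v(a) = C3*exp(2^(2/3)*a) + (C1*sin(2^(2/3)*sqrt(3)*a/2) + C2*cos(2^(2/3)*sqrt(3)*a/2))*exp(-2^(2/3)*a/2)


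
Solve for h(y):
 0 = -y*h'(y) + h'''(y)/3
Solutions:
 h(y) = C1 + Integral(C2*airyai(3^(1/3)*y) + C3*airybi(3^(1/3)*y), y)


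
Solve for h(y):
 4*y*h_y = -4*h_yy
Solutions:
 h(y) = C1 + C2*erf(sqrt(2)*y/2)


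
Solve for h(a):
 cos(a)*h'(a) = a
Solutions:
 h(a) = C1 + Integral(a/cos(a), a)


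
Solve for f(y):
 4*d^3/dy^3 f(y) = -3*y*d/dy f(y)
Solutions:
 f(y) = C1 + Integral(C2*airyai(-6^(1/3)*y/2) + C3*airybi(-6^(1/3)*y/2), y)


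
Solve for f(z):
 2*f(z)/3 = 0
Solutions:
 f(z) = 0


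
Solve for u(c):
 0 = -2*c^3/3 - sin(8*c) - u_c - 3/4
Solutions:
 u(c) = C1 - c^4/6 - 3*c/4 + cos(8*c)/8


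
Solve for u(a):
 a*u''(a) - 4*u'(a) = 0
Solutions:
 u(a) = C1 + C2*a^5


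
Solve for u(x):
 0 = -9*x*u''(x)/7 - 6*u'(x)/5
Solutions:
 u(x) = C1 + C2*x^(1/15)


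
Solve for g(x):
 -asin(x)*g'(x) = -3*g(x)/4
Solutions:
 g(x) = C1*exp(3*Integral(1/asin(x), x)/4)


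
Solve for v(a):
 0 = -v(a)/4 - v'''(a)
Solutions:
 v(a) = C3*exp(-2^(1/3)*a/2) + (C1*sin(2^(1/3)*sqrt(3)*a/4) + C2*cos(2^(1/3)*sqrt(3)*a/4))*exp(2^(1/3)*a/4)


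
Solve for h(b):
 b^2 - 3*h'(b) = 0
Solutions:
 h(b) = C1 + b^3/9


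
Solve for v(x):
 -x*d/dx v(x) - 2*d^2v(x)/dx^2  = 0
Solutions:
 v(x) = C1 + C2*erf(x/2)


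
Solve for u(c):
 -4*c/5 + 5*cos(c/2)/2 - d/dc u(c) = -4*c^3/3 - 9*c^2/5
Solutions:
 u(c) = C1 + c^4/3 + 3*c^3/5 - 2*c^2/5 + 5*sin(c/2)


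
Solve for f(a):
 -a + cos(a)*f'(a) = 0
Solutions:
 f(a) = C1 + Integral(a/cos(a), a)


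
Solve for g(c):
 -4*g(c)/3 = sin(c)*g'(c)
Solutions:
 g(c) = C1*(cos(c) + 1)^(2/3)/(cos(c) - 1)^(2/3)


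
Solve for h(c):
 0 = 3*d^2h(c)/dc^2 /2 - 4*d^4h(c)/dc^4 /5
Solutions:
 h(c) = C1 + C2*c + C3*exp(-sqrt(30)*c/4) + C4*exp(sqrt(30)*c/4)


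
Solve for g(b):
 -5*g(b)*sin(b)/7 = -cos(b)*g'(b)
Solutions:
 g(b) = C1/cos(b)^(5/7)


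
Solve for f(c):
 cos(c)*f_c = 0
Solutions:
 f(c) = C1


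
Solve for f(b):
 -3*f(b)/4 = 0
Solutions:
 f(b) = 0


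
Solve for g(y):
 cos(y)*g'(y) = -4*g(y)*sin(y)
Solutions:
 g(y) = C1*cos(y)^4


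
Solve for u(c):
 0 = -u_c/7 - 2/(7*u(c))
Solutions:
 u(c) = -sqrt(C1 - 4*c)
 u(c) = sqrt(C1 - 4*c)


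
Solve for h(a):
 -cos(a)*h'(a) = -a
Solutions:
 h(a) = C1 + Integral(a/cos(a), a)


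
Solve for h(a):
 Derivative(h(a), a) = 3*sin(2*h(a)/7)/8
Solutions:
 -3*a/8 + 7*log(cos(2*h(a)/7) - 1)/4 - 7*log(cos(2*h(a)/7) + 1)/4 = C1


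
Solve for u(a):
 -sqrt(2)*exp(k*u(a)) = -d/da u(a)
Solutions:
 u(a) = Piecewise((log(-1/(C1*k + sqrt(2)*a*k))/k, Ne(k, 0)), (nan, True))
 u(a) = Piecewise((C1 + sqrt(2)*a, Eq(k, 0)), (nan, True))


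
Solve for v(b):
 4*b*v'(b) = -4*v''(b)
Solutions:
 v(b) = C1 + C2*erf(sqrt(2)*b/2)


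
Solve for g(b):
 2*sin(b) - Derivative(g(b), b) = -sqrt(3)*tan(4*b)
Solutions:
 g(b) = C1 - sqrt(3)*log(cos(4*b))/4 - 2*cos(b)


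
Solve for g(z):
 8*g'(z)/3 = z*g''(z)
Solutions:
 g(z) = C1 + C2*z^(11/3)


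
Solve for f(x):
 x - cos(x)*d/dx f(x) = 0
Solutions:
 f(x) = C1 + Integral(x/cos(x), x)


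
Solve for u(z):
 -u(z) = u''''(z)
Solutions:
 u(z) = (C1*sin(sqrt(2)*z/2) + C2*cos(sqrt(2)*z/2))*exp(-sqrt(2)*z/2) + (C3*sin(sqrt(2)*z/2) + C4*cos(sqrt(2)*z/2))*exp(sqrt(2)*z/2)


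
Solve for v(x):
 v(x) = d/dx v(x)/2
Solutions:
 v(x) = C1*exp(2*x)


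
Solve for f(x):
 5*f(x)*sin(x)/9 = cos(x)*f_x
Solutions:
 f(x) = C1/cos(x)^(5/9)


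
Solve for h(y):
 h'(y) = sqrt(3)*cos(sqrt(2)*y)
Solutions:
 h(y) = C1 + sqrt(6)*sin(sqrt(2)*y)/2


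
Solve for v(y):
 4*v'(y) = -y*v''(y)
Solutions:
 v(y) = C1 + C2/y^3


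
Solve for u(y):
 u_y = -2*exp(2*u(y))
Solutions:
 u(y) = log(-sqrt(-1/(C1 - 2*y))) - log(2)/2
 u(y) = log(-1/(C1 - 2*y))/2 - log(2)/2


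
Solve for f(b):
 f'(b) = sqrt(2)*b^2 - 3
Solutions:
 f(b) = C1 + sqrt(2)*b^3/3 - 3*b


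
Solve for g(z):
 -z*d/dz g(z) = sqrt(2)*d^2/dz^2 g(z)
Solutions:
 g(z) = C1 + C2*erf(2^(1/4)*z/2)


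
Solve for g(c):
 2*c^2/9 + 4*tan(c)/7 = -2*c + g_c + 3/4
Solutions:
 g(c) = C1 + 2*c^3/27 + c^2 - 3*c/4 - 4*log(cos(c))/7


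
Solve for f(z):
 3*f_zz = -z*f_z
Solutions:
 f(z) = C1 + C2*erf(sqrt(6)*z/6)


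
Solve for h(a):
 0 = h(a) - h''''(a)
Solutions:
 h(a) = C1*exp(-a) + C2*exp(a) + C3*sin(a) + C4*cos(a)


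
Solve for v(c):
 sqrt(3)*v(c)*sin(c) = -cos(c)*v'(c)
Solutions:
 v(c) = C1*cos(c)^(sqrt(3))


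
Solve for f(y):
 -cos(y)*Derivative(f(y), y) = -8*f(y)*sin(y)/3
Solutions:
 f(y) = C1/cos(y)^(8/3)


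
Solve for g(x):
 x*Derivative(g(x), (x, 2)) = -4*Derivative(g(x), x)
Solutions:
 g(x) = C1 + C2/x^3


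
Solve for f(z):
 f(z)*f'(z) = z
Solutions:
 f(z) = -sqrt(C1 + z^2)
 f(z) = sqrt(C1 + z^2)


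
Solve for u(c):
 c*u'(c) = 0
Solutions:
 u(c) = C1


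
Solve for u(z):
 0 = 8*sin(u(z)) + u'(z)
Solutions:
 u(z) = -acos((-C1 - exp(16*z))/(C1 - exp(16*z))) + 2*pi
 u(z) = acos((-C1 - exp(16*z))/(C1 - exp(16*z)))


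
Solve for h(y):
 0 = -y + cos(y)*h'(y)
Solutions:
 h(y) = C1 + Integral(y/cos(y), y)


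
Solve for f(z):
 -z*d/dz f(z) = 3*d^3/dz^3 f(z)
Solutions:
 f(z) = C1 + Integral(C2*airyai(-3^(2/3)*z/3) + C3*airybi(-3^(2/3)*z/3), z)


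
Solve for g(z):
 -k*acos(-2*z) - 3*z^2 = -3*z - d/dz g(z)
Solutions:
 g(z) = C1 + k*(z*acos(-2*z) + sqrt(1 - 4*z^2)/2) + z^3 - 3*z^2/2


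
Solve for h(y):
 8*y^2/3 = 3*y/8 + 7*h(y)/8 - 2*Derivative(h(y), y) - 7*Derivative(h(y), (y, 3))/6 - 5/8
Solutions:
 h(y) = C1*exp(7^(1/3)*y*(-(147 + sqrt(50281))^(1/3) + 16*7^(1/3)/(147 + sqrt(50281))^(1/3))/28)*sin(sqrt(3)*7^(1/3)*y*(16*7^(1/3)/(147 + sqrt(50281))^(1/3) + (147 + sqrt(50281))^(1/3))/28) + C2*exp(7^(1/3)*y*(-(147 + sqrt(50281))^(1/3) + 16*7^(1/3)/(147 + sqrt(50281))^(1/3))/28)*cos(sqrt(3)*7^(1/3)*y*(16*7^(1/3)/(147 + sqrt(50281))^(1/3) + (147 + sqrt(50281))^(1/3))/28) + C3*exp(-7^(1/3)*y*(-(147 + sqrt(50281))^(1/3) + 16*7^(1/3)/(147 + sqrt(50281))^(1/3))/14) + 64*y^2/21 + 1985*y/147 + 32495/1029


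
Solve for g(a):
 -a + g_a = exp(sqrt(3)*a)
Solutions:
 g(a) = C1 + a^2/2 + sqrt(3)*exp(sqrt(3)*a)/3


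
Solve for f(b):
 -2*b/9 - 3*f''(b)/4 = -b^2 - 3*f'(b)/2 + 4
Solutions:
 f(b) = C1 + C2*exp(2*b) - 2*b^3/9 - 7*b^2/27 + 65*b/27


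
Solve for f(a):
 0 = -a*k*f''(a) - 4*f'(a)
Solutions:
 f(a) = C1 + a^(((re(k) - 4)*re(k) + im(k)^2)/(re(k)^2 + im(k)^2))*(C2*sin(4*log(a)*Abs(im(k))/(re(k)^2 + im(k)^2)) + C3*cos(4*log(a)*im(k)/(re(k)^2 + im(k)^2)))


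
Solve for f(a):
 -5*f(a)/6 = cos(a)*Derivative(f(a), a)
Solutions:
 f(a) = C1*(sin(a) - 1)^(5/12)/(sin(a) + 1)^(5/12)


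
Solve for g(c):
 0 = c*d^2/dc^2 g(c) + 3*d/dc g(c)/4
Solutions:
 g(c) = C1 + C2*c^(1/4)


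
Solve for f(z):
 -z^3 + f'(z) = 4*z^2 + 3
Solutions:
 f(z) = C1 + z^4/4 + 4*z^3/3 + 3*z


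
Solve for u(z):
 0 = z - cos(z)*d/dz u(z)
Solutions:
 u(z) = C1 + Integral(z/cos(z), z)


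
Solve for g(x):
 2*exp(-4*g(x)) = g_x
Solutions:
 g(x) = log(-I*(C1 + 8*x)^(1/4))
 g(x) = log(I*(C1 + 8*x)^(1/4))
 g(x) = log(-(C1 + 8*x)^(1/4))
 g(x) = log(C1 + 8*x)/4


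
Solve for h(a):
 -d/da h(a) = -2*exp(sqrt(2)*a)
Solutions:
 h(a) = C1 + sqrt(2)*exp(sqrt(2)*a)


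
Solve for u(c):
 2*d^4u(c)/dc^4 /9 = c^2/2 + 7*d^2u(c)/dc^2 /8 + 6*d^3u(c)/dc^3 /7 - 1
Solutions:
 u(c) = C1 + C2*c + C3*exp(3*c*(18 - sqrt(667))/28) + C4*exp(3*c*(18 + sqrt(667))/28) - c^4/21 + 64*c^3/343 - 18460*c^2/151263


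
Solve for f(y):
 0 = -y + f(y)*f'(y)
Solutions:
 f(y) = -sqrt(C1 + y^2)
 f(y) = sqrt(C1 + y^2)


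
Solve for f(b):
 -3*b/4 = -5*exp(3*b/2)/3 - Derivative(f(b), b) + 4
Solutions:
 f(b) = C1 + 3*b^2/8 + 4*b - 10*exp(3*b/2)/9


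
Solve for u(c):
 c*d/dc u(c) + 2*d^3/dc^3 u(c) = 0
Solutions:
 u(c) = C1 + Integral(C2*airyai(-2^(2/3)*c/2) + C3*airybi(-2^(2/3)*c/2), c)


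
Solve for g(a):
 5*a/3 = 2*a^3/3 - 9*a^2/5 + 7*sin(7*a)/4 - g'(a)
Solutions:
 g(a) = C1 + a^4/6 - 3*a^3/5 - 5*a^2/6 - cos(7*a)/4


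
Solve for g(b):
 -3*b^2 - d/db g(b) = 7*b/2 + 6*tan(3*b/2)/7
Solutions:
 g(b) = C1 - b^3 - 7*b^2/4 + 4*log(cos(3*b/2))/7


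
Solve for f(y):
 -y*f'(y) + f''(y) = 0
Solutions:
 f(y) = C1 + C2*erfi(sqrt(2)*y/2)


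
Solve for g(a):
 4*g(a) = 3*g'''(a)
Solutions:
 g(a) = C3*exp(6^(2/3)*a/3) + (C1*sin(2^(2/3)*3^(1/6)*a/2) + C2*cos(2^(2/3)*3^(1/6)*a/2))*exp(-6^(2/3)*a/6)


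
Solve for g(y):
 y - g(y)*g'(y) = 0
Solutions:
 g(y) = -sqrt(C1 + y^2)
 g(y) = sqrt(C1 + y^2)


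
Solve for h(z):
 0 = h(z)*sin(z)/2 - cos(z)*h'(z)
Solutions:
 h(z) = C1/sqrt(cos(z))


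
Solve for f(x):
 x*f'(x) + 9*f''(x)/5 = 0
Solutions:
 f(x) = C1 + C2*erf(sqrt(10)*x/6)


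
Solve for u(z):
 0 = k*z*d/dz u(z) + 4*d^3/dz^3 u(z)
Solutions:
 u(z) = C1 + Integral(C2*airyai(2^(1/3)*z*(-k)^(1/3)/2) + C3*airybi(2^(1/3)*z*(-k)^(1/3)/2), z)


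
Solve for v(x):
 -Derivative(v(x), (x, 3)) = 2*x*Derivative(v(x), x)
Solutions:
 v(x) = C1 + Integral(C2*airyai(-2^(1/3)*x) + C3*airybi(-2^(1/3)*x), x)


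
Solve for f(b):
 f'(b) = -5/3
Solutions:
 f(b) = C1 - 5*b/3


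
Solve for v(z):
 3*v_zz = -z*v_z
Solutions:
 v(z) = C1 + C2*erf(sqrt(6)*z/6)


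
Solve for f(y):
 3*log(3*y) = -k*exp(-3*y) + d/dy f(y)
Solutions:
 f(y) = C1 - k*exp(-3*y)/3 + 3*y*log(y) + 3*y*(-1 + log(3))


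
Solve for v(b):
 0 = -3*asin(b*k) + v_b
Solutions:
 v(b) = C1 + 3*Piecewise((b*asin(b*k) + sqrt(-b^2*k^2 + 1)/k, Ne(k, 0)), (0, True))


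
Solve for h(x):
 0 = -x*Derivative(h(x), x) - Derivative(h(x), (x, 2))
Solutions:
 h(x) = C1 + C2*erf(sqrt(2)*x/2)


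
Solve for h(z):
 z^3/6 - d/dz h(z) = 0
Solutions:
 h(z) = C1 + z^4/24


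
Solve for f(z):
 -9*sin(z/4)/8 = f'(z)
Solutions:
 f(z) = C1 + 9*cos(z/4)/2


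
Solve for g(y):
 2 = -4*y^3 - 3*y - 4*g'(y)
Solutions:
 g(y) = C1 - y^4/4 - 3*y^2/8 - y/2


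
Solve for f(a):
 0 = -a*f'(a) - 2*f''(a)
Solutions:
 f(a) = C1 + C2*erf(a/2)


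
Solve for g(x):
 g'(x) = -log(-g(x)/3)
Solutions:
 Integral(1/(log(-_y) - log(3)), (_y, g(x))) = C1 - x


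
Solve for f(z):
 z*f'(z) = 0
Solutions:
 f(z) = C1


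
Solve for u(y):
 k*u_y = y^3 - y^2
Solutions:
 u(y) = C1 + y^4/(4*k) - y^3/(3*k)


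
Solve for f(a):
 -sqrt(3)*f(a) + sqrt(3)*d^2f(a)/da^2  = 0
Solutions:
 f(a) = C1*exp(-a) + C2*exp(a)


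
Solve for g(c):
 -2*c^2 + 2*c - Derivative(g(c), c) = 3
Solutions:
 g(c) = C1 - 2*c^3/3 + c^2 - 3*c


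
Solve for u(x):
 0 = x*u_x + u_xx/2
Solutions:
 u(x) = C1 + C2*erf(x)


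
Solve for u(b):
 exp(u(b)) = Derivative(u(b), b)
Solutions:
 u(b) = log(-1/(C1 + b))


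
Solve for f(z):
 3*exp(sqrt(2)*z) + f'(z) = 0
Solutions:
 f(z) = C1 - 3*sqrt(2)*exp(sqrt(2)*z)/2


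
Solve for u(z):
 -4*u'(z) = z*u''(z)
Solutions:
 u(z) = C1 + C2/z^3


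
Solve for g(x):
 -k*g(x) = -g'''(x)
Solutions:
 g(x) = C1*exp(k^(1/3)*x) + C2*exp(k^(1/3)*x*(-1 + sqrt(3)*I)/2) + C3*exp(-k^(1/3)*x*(1 + sqrt(3)*I)/2)


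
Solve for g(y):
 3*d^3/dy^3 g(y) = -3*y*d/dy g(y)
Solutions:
 g(y) = C1 + Integral(C2*airyai(-y) + C3*airybi(-y), y)


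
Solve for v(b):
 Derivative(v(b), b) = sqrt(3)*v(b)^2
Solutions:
 v(b) = -1/(C1 + sqrt(3)*b)


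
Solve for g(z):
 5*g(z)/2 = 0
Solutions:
 g(z) = 0


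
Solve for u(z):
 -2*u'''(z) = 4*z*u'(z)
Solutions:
 u(z) = C1 + Integral(C2*airyai(-2^(1/3)*z) + C3*airybi(-2^(1/3)*z), z)


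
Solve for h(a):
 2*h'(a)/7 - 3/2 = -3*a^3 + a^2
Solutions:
 h(a) = C1 - 21*a^4/8 + 7*a^3/6 + 21*a/4


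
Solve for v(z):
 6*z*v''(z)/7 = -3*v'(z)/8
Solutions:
 v(z) = C1 + C2*z^(9/16)


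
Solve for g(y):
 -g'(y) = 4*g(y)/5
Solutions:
 g(y) = C1*exp(-4*y/5)


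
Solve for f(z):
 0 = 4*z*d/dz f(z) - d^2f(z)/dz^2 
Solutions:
 f(z) = C1 + C2*erfi(sqrt(2)*z)


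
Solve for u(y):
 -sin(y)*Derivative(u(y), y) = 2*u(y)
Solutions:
 u(y) = C1*(cos(y) + 1)/(cos(y) - 1)


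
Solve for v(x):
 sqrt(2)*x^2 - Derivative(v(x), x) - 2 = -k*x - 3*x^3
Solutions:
 v(x) = C1 + k*x^2/2 + 3*x^4/4 + sqrt(2)*x^3/3 - 2*x


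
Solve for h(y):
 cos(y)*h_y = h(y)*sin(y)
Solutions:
 h(y) = C1/cos(y)


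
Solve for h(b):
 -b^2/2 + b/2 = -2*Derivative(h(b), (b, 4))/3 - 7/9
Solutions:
 h(b) = C1 + C2*b + C3*b^2 + C4*b^3 + b^6/480 - b^5/160 - 7*b^4/144


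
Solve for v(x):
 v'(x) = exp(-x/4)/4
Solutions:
 v(x) = C1 - 1/exp(x)^(1/4)


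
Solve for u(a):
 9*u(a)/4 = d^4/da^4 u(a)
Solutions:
 u(a) = C1*exp(-sqrt(6)*a/2) + C2*exp(sqrt(6)*a/2) + C3*sin(sqrt(6)*a/2) + C4*cos(sqrt(6)*a/2)


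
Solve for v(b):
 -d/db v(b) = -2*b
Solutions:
 v(b) = C1 + b^2


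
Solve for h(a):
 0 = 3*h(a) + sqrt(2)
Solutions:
 h(a) = -sqrt(2)/3


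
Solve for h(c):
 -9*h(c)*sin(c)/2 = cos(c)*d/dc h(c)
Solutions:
 h(c) = C1*cos(c)^(9/2)


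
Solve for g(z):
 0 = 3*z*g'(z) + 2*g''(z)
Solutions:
 g(z) = C1 + C2*erf(sqrt(3)*z/2)


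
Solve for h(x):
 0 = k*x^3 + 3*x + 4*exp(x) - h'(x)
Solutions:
 h(x) = C1 + k*x^4/4 + 3*x^2/2 + 4*exp(x)


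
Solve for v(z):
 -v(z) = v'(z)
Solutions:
 v(z) = C1*exp(-z)


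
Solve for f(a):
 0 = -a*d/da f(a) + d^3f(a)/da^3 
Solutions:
 f(a) = C1 + Integral(C2*airyai(a) + C3*airybi(a), a)


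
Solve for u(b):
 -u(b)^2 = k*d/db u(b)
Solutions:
 u(b) = k/(C1*k + b)


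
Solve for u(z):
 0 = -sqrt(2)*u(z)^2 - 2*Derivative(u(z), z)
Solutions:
 u(z) = 2/(C1 + sqrt(2)*z)


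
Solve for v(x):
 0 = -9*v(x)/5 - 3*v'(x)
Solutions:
 v(x) = C1*exp(-3*x/5)


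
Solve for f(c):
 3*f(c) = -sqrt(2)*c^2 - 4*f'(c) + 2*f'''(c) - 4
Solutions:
 f(c) = C1*exp(-6^(1/3)*c*(4*6^(1/3)/(sqrt(345) + 27)^(1/3) + (sqrt(345) + 27)^(1/3))/12)*sin(2^(1/3)*3^(1/6)*c*(-3^(2/3)*(sqrt(345) + 27)^(1/3)/12 + 2^(1/3)/(sqrt(345) + 27)^(1/3))) + C2*exp(-6^(1/3)*c*(4*6^(1/3)/(sqrt(345) + 27)^(1/3) + (sqrt(345) + 27)^(1/3))/12)*cos(2^(1/3)*3^(1/6)*c*(-3^(2/3)*(sqrt(345) + 27)^(1/3)/12 + 2^(1/3)/(sqrt(345) + 27)^(1/3))) + C3*exp(6^(1/3)*c*(4*6^(1/3)/(sqrt(345) + 27)^(1/3) + (sqrt(345) + 27)^(1/3))/6) - sqrt(2)*c^2/3 + 8*sqrt(2)*c/9 - 32*sqrt(2)/27 - 4/3


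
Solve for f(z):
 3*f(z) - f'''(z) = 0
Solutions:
 f(z) = C3*exp(3^(1/3)*z) + (C1*sin(3^(5/6)*z/2) + C2*cos(3^(5/6)*z/2))*exp(-3^(1/3)*z/2)


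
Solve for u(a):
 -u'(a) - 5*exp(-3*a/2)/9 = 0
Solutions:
 u(a) = C1 + 10*exp(-3*a/2)/27


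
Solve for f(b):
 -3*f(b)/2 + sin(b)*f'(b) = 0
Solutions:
 f(b) = C1*(cos(b) - 1)^(3/4)/(cos(b) + 1)^(3/4)


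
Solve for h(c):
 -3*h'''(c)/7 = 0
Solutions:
 h(c) = C1 + C2*c + C3*c^2


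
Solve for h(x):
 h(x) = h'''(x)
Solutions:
 h(x) = C3*exp(x) + (C1*sin(sqrt(3)*x/2) + C2*cos(sqrt(3)*x/2))*exp(-x/2)


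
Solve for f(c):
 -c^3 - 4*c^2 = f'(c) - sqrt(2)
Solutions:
 f(c) = C1 - c^4/4 - 4*c^3/3 + sqrt(2)*c


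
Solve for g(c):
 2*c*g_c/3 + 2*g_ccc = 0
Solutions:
 g(c) = C1 + Integral(C2*airyai(-3^(2/3)*c/3) + C3*airybi(-3^(2/3)*c/3), c)


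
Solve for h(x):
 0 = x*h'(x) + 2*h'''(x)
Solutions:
 h(x) = C1 + Integral(C2*airyai(-2^(2/3)*x/2) + C3*airybi(-2^(2/3)*x/2), x)


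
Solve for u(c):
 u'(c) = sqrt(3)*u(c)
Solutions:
 u(c) = C1*exp(sqrt(3)*c)


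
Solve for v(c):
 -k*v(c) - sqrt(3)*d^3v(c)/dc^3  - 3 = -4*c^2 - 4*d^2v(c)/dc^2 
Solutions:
 v(c) = C1*exp(c*(2^(2/3)*sqrt(3)*(81*k + sqrt((81*k - 128)^2 - 16384) - 128)^(1/3) - 3*2^(2/3)*I*(81*k + sqrt((81*k - 128)^2 - 16384) - 128)^(1/3) + 16*sqrt(3) - 384*2^(1/3)/((-sqrt(3) + 3*I)*(81*k + sqrt((81*k - 128)^2 - 16384) - 128)^(1/3)))/36) + C2*exp(c*(2^(2/3)*sqrt(3)*(81*k + sqrt((81*k - 128)^2 - 16384) - 128)^(1/3) + 3*2^(2/3)*I*(81*k + sqrt((81*k - 128)^2 - 16384) - 128)^(1/3) + 16*sqrt(3) + 384*2^(1/3)/((sqrt(3) + 3*I)*(81*k + sqrt((81*k - 128)^2 - 16384) - 128)^(1/3)))/36) + C3*exp(sqrt(3)*c*(-2^(2/3)*(81*k + sqrt((81*k - 128)^2 - 16384) - 128)^(1/3) + 8 - 32*2^(1/3)/(81*k + sqrt((81*k - 128)^2 - 16384) - 128)^(1/3))/18) + 4*c^2/k - 3/k + 32/k^2


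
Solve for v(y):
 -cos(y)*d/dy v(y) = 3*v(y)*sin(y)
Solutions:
 v(y) = C1*cos(y)^3


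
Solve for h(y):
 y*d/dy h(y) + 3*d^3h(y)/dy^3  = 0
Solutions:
 h(y) = C1 + Integral(C2*airyai(-3^(2/3)*y/3) + C3*airybi(-3^(2/3)*y/3), y)


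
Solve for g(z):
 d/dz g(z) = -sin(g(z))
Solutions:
 g(z) = -acos((-C1 - exp(2*z))/(C1 - exp(2*z))) + 2*pi
 g(z) = acos((-C1 - exp(2*z))/(C1 - exp(2*z)))


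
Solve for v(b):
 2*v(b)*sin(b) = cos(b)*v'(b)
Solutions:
 v(b) = C1/cos(b)^2


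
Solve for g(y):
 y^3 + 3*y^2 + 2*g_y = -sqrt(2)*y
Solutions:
 g(y) = C1 - y^4/8 - y^3/2 - sqrt(2)*y^2/4


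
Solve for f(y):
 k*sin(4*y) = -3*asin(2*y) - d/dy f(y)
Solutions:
 f(y) = C1 + k*cos(4*y)/4 - 3*y*asin(2*y) - 3*sqrt(1 - 4*y^2)/2


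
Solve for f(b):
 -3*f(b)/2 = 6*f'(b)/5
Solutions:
 f(b) = C1*exp(-5*b/4)


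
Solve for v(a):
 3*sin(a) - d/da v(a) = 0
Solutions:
 v(a) = C1 - 3*cos(a)


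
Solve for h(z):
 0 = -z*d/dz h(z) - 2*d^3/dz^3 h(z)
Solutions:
 h(z) = C1 + Integral(C2*airyai(-2^(2/3)*z/2) + C3*airybi(-2^(2/3)*z/2), z)


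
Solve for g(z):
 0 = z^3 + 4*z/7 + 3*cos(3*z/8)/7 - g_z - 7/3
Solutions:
 g(z) = C1 + z^4/4 + 2*z^2/7 - 7*z/3 + 8*sin(3*z/8)/7


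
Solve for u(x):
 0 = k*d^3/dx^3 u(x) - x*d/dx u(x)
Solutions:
 u(x) = C1 + Integral(C2*airyai(x*(1/k)^(1/3)) + C3*airybi(x*(1/k)^(1/3)), x)


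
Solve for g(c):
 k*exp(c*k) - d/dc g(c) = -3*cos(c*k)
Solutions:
 g(c) = C1 + exp(c*k) + 3*sin(c*k)/k


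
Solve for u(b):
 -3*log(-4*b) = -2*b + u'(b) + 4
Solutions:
 u(b) = C1 + b^2 - 3*b*log(-b) + b*(-6*log(2) - 1)


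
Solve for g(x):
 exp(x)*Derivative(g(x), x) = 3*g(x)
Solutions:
 g(x) = C1*exp(-3*exp(-x))


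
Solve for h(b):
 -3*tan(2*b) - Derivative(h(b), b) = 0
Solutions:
 h(b) = C1 + 3*log(cos(2*b))/2


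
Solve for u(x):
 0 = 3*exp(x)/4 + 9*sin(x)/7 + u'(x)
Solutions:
 u(x) = C1 - 3*exp(x)/4 + 9*cos(x)/7


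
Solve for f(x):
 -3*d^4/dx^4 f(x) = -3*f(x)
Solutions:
 f(x) = C1*exp(-x) + C2*exp(x) + C3*sin(x) + C4*cos(x)


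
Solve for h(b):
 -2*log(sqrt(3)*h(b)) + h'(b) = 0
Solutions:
 -Integral(1/(2*log(_y) + log(3)), (_y, h(b))) = C1 - b


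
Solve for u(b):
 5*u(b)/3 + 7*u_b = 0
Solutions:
 u(b) = C1*exp(-5*b/21)


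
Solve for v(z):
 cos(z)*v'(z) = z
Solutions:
 v(z) = C1 + Integral(z/cos(z), z)


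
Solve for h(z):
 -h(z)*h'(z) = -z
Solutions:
 h(z) = -sqrt(C1 + z^2)
 h(z) = sqrt(C1 + z^2)


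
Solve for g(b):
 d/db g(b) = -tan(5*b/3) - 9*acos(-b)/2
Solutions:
 g(b) = C1 - 9*b*acos(-b)/2 - 9*sqrt(1 - b^2)/2 + 3*log(cos(5*b/3))/5


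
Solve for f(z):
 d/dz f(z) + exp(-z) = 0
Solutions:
 f(z) = C1 + exp(-z)


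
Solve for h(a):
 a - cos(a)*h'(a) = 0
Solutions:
 h(a) = C1 + Integral(a/cos(a), a)


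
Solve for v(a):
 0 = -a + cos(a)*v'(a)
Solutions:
 v(a) = C1 + Integral(a/cos(a), a)


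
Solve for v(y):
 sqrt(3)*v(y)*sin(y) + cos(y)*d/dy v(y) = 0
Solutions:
 v(y) = C1*cos(y)^(sqrt(3))


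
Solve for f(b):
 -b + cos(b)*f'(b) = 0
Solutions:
 f(b) = C1 + Integral(b/cos(b), b)


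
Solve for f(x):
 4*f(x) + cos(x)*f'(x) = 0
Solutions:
 f(x) = C1*(sin(x)^2 - 2*sin(x) + 1)/(sin(x)^2 + 2*sin(x) + 1)


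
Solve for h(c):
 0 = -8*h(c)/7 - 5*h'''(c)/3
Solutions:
 h(c) = C3*exp(-2*3^(1/3)*35^(2/3)*c/35) + (C1*sin(3^(5/6)*35^(2/3)*c/35) + C2*cos(3^(5/6)*35^(2/3)*c/35))*exp(3^(1/3)*35^(2/3)*c/35)


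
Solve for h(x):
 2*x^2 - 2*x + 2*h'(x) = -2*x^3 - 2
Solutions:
 h(x) = C1 - x^4/4 - x^3/3 + x^2/2 - x


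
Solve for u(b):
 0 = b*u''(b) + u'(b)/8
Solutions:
 u(b) = C1 + C2*b^(7/8)


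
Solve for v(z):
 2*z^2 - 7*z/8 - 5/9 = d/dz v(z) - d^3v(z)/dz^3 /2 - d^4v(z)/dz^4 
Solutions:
 v(z) = C1 + C2*exp(-z*((6*sqrt(318) + 107)^(-1/3) + 2 + (6*sqrt(318) + 107)^(1/3))/12)*sin(sqrt(3)*z*(-(6*sqrt(318) + 107)^(1/3) + (6*sqrt(318) + 107)^(-1/3))/12) + C3*exp(-z*((6*sqrt(318) + 107)^(-1/3) + 2 + (6*sqrt(318) + 107)^(1/3))/12)*cos(sqrt(3)*z*(-(6*sqrt(318) + 107)^(1/3) + (6*sqrt(318) + 107)^(-1/3))/12) + C4*exp(z*(-1 + (6*sqrt(318) + 107)^(-1/3) + (6*sqrt(318) + 107)^(1/3))/6) + 2*z^3/3 - 7*z^2/16 + 13*z/9


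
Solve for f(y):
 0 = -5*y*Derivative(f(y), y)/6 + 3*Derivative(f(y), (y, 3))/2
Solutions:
 f(y) = C1 + Integral(C2*airyai(15^(1/3)*y/3) + C3*airybi(15^(1/3)*y/3), y)


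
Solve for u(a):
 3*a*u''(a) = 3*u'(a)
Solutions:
 u(a) = C1 + C2*a^2


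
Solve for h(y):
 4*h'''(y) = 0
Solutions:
 h(y) = C1 + C2*y + C3*y^2


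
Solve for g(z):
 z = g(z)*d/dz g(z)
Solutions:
 g(z) = -sqrt(C1 + z^2)
 g(z) = sqrt(C1 + z^2)


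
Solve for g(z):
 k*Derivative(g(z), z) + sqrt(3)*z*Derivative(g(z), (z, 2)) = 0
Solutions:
 g(z) = C1 + z^(-sqrt(3)*re(k)/3 + 1)*(C2*sin(sqrt(3)*log(z)*Abs(im(k))/3) + C3*cos(sqrt(3)*log(z)*im(k)/3))


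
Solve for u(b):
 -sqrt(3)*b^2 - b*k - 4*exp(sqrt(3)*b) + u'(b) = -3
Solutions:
 u(b) = C1 + sqrt(3)*b^3/3 + b^2*k/2 - 3*b + 4*sqrt(3)*exp(sqrt(3)*b)/3


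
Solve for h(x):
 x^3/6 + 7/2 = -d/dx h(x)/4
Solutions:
 h(x) = C1 - x^4/6 - 14*x


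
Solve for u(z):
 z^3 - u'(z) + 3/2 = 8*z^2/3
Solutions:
 u(z) = C1 + z^4/4 - 8*z^3/9 + 3*z/2


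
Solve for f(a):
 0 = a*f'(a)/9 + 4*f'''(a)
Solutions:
 f(a) = C1 + Integral(C2*airyai(-6^(1/3)*a/6) + C3*airybi(-6^(1/3)*a/6), a)


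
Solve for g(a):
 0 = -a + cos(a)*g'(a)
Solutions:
 g(a) = C1 + Integral(a/cos(a), a)


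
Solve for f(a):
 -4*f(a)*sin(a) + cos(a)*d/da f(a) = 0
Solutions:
 f(a) = C1/cos(a)^4


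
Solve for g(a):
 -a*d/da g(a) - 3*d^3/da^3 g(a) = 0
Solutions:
 g(a) = C1 + Integral(C2*airyai(-3^(2/3)*a/3) + C3*airybi(-3^(2/3)*a/3), a)


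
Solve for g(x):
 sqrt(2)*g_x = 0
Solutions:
 g(x) = C1


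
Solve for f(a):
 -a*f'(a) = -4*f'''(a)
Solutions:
 f(a) = C1 + Integral(C2*airyai(2^(1/3)*a/2) + C3*airybi(2^(1/3)*a/2), a)


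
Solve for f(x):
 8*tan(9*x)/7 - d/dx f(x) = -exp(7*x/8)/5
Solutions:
 f(x) = C1 + 8*exp(7*x/8)/35 - 8*log(cos(9*x))/63


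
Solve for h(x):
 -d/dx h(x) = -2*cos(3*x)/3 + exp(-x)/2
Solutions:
 h(x) = C1 + 2*sin(3*x)/9 + exp(-x)/2


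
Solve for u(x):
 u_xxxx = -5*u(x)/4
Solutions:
 u(x) = (C1*sin(5^(1/4)*x/2) + C2*cos(5^(1/4)*x/2))*exp(-5^(1/4)*x/2) + (C3*sin(5^(1/4)*x/2) + C4*cos(5^(1/4)*x/2))*exp(5^(1/4)*x/2)


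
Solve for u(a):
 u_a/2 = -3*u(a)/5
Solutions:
 u(a) = C1*exp(-6*a/5)


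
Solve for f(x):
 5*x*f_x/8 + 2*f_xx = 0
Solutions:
 f(x) = C1 + C2*erf(sqrt(10)*x/8)


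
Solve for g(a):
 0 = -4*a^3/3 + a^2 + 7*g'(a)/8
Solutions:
 g(a) = C1 + 8*a^4/21 - 8*a^3/21


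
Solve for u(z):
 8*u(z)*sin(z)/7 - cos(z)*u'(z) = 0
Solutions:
 u(z) = C1/cos(z)^(8/7)


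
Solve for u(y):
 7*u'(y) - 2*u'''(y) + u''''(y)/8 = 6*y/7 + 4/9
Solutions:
 u(y) = C1 + C2*exp(2*y) + C3*exp(y*(7 - sqrt(77))) + C4*exp(y*(7 + sqrt(77))) + 3*y^2/49 + 4*y/63


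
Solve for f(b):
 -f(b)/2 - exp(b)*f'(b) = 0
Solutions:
 f(b) = C1*exp(exp(-b)/2)


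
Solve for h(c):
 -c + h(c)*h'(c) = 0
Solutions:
 h(c) = -sqrt(C1 + c^2)
 h(c) = sqrt(C1 + c^2)


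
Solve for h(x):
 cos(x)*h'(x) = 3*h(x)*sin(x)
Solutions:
 h(x) = C1/cos(x)^3


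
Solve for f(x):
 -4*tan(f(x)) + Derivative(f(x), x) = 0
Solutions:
 f(x) = pi - asin(C1*exp(4*x))
 f(x) = asin(C1*exp(4*x))


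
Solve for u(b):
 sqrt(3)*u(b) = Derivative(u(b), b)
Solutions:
 u(b) = C1*exp(sqrt(3)*b)


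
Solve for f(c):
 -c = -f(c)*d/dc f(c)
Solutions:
 f(c) = -sqrt(C1 + c^2)
 f(c) = sqrt(C1 + c^2)


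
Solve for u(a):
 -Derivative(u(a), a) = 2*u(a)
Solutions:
 u(a) = C1*exp(-2*a)


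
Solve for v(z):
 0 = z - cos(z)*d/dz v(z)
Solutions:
 v(z) = C1 + Integral(z/cos(z), z)


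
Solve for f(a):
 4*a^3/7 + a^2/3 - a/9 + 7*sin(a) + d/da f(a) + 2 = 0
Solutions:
 f(a) = C1 - a^4/7 - a^3/9 + a^2/18 - 2*a + 7*cos(a)


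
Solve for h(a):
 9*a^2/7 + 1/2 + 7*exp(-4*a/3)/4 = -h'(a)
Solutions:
 h(a) = C1 - 3*a^3/7 - a/2 + 21*exp(-4*a/3)/16


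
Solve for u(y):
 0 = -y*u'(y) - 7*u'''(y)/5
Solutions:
 u(y) = C1 + Integral(C2*airyai(-5^(1/3)*7^(2/3)*y/7) + C3*airybi(-5^(1/3)*7^(2/3)*y/7), y)


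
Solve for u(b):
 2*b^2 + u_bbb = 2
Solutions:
 u(b) = C1 + C2*b + C3*b^2 - b^5/30 + b^3/3


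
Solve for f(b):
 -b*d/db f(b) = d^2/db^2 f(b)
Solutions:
 f(b) = C1 + C2*erf(sqrt(2)*b/2)


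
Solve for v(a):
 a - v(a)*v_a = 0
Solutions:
 v(a) = -sqrt(C1 + a^2)
 v(a) = sqrt(C1 + a^2)


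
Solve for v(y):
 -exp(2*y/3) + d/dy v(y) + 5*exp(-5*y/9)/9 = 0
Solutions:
 v(y) = C1 + 3*exp(2*y/3)/2 + exp(-5*y/9)


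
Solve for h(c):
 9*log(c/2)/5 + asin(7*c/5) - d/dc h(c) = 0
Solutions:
 h(c) = C1 + 9*c*log(c)/5 + c*asin(7*c/5) - 9*c/5 - 9*c*log(2)/5 + sqrt(25 - 49*c^2)/7


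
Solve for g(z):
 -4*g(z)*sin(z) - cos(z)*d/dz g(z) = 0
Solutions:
 g(z) = C1*cos(z)^4


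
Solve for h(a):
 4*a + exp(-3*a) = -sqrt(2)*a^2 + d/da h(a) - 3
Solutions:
 h(a) = C1 + sqrt(2)*a^3/3 + 2*a^2 + 3*a - exp(-3*a)/3


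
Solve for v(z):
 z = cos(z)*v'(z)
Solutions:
 v(z) = C1 + Integral(z/cos(z), z)


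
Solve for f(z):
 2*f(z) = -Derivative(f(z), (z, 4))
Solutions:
 f(z) = (C1*sin(2^(3/4)*z/2) + C2*cos(2^(3/4)*z/2))*exp(-2^(3/4)*z/2) + (C3*sin(2^(3/4)*z/2) + C4*cos(2^(3/4)*z/2))*exp(2^(3/4)*z/2)


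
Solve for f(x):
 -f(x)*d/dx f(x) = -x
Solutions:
 f(x) = -sqrt(C1 + x^2)
 f(x) = sqrt(C1 + x^2)


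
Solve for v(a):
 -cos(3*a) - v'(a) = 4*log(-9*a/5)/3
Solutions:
 v(a) = C1 - 4*a*log(-a)/3 - 3*a*log(3) + a*log(15)/3 + 4*a/3 + a*log(5) - sin(3*a)/3


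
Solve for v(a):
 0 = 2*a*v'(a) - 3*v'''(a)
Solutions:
 v(a) = C1 + Integral(C2*airyai(2^(1/3)*3^(2/3)*a/3) + C3*airybi(2^(1/3)*3^(2/3)*a/3), a)


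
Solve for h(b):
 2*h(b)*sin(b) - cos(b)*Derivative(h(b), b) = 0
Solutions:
 h(b) = C1/cos(b)^2


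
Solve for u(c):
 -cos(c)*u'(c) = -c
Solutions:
 u(c) = C1 + Integral(c/cos(c), c)


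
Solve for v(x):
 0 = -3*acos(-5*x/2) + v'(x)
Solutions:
 v(x) = C1 + 3*x*acos(-5*x/2) + 3*sqrt(4 - 25*x^2)/5


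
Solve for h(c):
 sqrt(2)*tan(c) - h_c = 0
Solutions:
 h(c) = C1 - sqrt(2)*log(cos(c))


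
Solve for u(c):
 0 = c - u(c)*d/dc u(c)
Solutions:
 u(c) = -sqrt(C1 + c^2)
 u(c) = sqrt(C1 + c^2)


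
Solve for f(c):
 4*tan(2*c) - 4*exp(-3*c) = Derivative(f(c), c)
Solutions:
 f(c) = C1 + log(tan(2*c)^2 + 1) + 4*exp(-3*c)/3


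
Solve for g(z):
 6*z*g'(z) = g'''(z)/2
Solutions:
 g(z) = C1 + Integral(C2*airyai(12^(1/3)*z) + C3*airybi(12^(1/3)*z), z)


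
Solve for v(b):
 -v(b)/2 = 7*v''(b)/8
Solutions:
 v(b) = C1*sin(2*sqrt(7)*b/7) + C2*cos(2*sqrt(7)*b/7)


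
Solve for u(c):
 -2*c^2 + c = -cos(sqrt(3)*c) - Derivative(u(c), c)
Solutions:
 u(c) = C1 + 2*c^3/3 - c^2/2 - sqrt(3)*sin(sqrt(3)*c)/3


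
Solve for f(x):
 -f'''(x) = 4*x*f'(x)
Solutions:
 f(x) = C1 + Integral(C2*airyai(-2^(2/3)*x) + C3*airybi(-2^(2/3)*x), x)


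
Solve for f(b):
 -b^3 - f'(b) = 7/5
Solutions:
 f(b) = C1 - b^4/4 - 7*b/5


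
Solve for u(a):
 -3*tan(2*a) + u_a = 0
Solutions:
 u(a) = C1 - 3*log(cos(2*a))/2


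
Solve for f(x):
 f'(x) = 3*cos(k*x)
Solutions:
 f(x) = C1 + 3*sin(k*x)/k


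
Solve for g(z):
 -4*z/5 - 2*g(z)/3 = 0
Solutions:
 g(z) = -6*z/5


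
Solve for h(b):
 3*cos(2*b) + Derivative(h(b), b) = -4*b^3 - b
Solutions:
 h(b) = C1 - b^4 - b^2/2 - 3*sin(2*b)/2


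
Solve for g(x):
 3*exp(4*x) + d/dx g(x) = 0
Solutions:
 g(x) = C1 - 3*exp(4*x)/4


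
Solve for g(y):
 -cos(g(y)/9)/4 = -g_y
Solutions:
 -y/4 - 9*log(sin(g(y)/9) - 1)/2 + 9*log(sin(g(y)/9) + 1)/2 = C1


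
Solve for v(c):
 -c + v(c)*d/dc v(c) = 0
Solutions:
 v(c) = -sqrt(C1 + c^2)
 v(c) = sqrt(C1 + c^2)


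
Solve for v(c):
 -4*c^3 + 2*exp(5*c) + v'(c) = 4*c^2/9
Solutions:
 v(c) = C1 + c^4 + 4*c^3/27 - 2*exp(5*c)/5


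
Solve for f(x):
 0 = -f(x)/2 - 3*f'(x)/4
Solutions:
 f(x) = C1*exp(-2*x/3)


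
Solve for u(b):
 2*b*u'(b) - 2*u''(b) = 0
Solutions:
 u(b) = C1 + C2*erfi(sqrt(2)*b/2)


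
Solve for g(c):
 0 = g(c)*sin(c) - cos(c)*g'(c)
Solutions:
 g(c) = C1/cos(c)


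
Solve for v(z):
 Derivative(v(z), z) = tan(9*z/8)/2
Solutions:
 v(z) = C1 - 4*log(cos(9*z/8))/9
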